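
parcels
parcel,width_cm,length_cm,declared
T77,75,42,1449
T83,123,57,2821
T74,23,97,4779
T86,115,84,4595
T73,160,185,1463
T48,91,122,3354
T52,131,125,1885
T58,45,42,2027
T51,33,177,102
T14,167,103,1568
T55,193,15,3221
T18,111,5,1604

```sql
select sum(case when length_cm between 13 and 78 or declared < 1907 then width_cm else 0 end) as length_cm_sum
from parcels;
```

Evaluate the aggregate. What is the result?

parcel=T77: ✓ → 75
parcel=T83: ✓ → 123
parcel=T74: ✗
parcel=T86: ✗
parcel=T73: ✓ → 160
parcel=T48: ✗
parcel=T52: ✓ → 131
parcel=T58: ✓ → 45
parcel=T51: ✓ → 33
parcel=T14: ✓ → 167
parcel=T55: ✓ → 193
parcel=T18: ✓ → 111
length_cm_sum = 75 + 123 + 160 + 131 + 45 + 33 + 167 + 193 + 111 = 1038

1038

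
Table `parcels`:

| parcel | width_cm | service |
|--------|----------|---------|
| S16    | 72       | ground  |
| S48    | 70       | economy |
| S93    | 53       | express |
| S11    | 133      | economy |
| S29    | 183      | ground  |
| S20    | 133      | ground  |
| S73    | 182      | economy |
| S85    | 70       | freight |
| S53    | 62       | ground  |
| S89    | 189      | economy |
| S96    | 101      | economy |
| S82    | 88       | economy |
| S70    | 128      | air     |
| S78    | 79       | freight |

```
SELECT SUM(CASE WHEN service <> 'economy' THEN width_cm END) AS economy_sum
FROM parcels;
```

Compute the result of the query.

parcel=S16: ✓ → 72
parcel=S48: ✗
parcel=S93: ✓ → 53
parcel=S11: ✗
parcel=S29: ✓ → 183
parcel=S20: ✓ → 133
parcel=S73: ✗
parcel=S85: ✓ → 70
parcel=S53: ✓ → 62
parcel=S89: ✗
parcel=S96: ✗
parcel=S82: ✗
parcel=S70: ✓ → 128
parcel=S78: ✓ → 79
economy_sum = 72 + 53 + 183 + 133 + 70 + 62 + 128 + 79 = 780

780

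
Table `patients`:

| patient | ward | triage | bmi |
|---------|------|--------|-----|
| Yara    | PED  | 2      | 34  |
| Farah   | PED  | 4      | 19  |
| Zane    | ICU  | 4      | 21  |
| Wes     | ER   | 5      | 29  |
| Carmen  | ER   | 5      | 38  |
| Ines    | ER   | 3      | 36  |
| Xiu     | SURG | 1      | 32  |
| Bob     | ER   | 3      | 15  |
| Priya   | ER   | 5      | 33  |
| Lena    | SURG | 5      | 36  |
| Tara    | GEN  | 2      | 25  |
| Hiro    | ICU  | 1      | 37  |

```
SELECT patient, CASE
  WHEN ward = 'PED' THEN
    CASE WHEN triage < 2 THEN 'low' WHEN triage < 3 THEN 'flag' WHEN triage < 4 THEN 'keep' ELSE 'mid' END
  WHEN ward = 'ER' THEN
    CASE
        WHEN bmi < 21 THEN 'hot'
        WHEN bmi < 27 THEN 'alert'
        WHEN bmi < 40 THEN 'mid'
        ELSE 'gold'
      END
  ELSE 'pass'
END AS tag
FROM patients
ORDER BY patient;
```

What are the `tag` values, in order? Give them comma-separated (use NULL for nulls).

patient=Bob: ward='ER' → inner[bmi < 21] → hot
patient=Carmen: ward='ER' → inner[bmi < 40] → mid
patient=Farah: ward='PED' → inner[ELSE] → mid
patient=Hiro: ward='ICU' → outer ELSE → pass
patient=Ines: ward='ER' → inner[bmi < 40] → mid
patient=Lena: ward='SURG' → outer ELSE → pass
patient=Priya: ward='ER' → inner[bmi < 40] → mid
patient=Tara: ward='GEN' → outer ELSE → pass
patient=Wes: ward='ER' → inner[bmi < 40] → mid
patient=Xiu: ward='SURG' → outer ELSE → pass
patient=Yara: ward='PED' → inner[triage < 3] → flag
patient=Zane: ward='ICU' → outer ELSE → pass

hot, mid, mid, pass, mid, pass, mid, pass, mid, pass, flag, pass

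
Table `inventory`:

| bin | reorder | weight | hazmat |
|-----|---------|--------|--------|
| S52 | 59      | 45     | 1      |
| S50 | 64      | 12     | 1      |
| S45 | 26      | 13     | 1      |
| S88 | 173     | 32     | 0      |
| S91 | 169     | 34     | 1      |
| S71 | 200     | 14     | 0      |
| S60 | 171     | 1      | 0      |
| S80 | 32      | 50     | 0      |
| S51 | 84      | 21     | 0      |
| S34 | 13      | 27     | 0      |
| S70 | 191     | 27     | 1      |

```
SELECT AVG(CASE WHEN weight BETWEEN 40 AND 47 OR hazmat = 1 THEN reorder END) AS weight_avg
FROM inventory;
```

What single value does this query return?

101.8

bin=S52: ✓ → 59
bin=S50: ✓ → 64
bin=S45: ✓ → 26
bin=S88: ✗
bin=S91: ✓ → 169
bin=S71: ✗
bin=S60: ✗
bin=S80: ✗
bin=S51: ✗
bin=S34: ✗
bin=S70: ✓ → 191
weight_avg = (59 + 64 + 26 + 169 + 191) / 5 = 101.8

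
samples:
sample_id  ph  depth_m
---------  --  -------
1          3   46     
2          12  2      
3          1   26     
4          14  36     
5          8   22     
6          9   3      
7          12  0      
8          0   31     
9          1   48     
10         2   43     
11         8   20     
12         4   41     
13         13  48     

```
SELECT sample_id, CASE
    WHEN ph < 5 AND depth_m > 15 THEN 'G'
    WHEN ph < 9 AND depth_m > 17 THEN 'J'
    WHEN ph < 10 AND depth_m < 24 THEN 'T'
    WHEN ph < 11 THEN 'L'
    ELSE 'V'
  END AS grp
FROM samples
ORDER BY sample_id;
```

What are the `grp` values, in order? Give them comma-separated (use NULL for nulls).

G, V, G, V, J, T, V, G, G, G, J, G, V

sample_id=1: ph < 5 AND depth_m > 15 → G
sample_id=2: ELSE → V
sample_id=3: ph < 5 AND depth_m > 15 → G
sample_id=4: ELSE → V
sample_id=5: ph < 9 AND depth_m > 17 → J
sample_id=6: ph < 10 AND depth_m < 24 → T
sample_id=7: ELSE → V
sample_id=8: ph < 5 AND depth_m > 15 → G
sample_id=9: ph < 5 AND depth_m > 15 → G
sample_id=10: ph < 5 AND depth_m > 15 → G
sample_id=11: ph < 9 AND depth_m > 17 → J
sample_id=12: ph < 5 AND depth_m > 15 → G
sample_id=13: ELSE → V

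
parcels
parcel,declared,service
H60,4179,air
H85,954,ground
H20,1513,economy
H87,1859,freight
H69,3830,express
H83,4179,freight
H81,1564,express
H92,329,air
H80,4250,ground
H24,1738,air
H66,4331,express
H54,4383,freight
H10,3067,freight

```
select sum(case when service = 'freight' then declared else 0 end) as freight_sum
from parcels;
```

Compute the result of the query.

parcel=H60: ✗
parcel=H85: ✗
parcel=H20: ✗
parcel=H87: ✓ → 1859
parcel=H69: ✗
parcel=H83: ✓ → 4179
parcel=H81: ✗
parcel=H92: ✗
parcel=H80: ✗
parcel=H24: ✗
parcel=H66: ✗
parcel=H54: ✓ → 4383
parcel=H10: ✓ → 3067
freight_sum = 1859 + 4179 + 4383 + 3067 = 13488

13488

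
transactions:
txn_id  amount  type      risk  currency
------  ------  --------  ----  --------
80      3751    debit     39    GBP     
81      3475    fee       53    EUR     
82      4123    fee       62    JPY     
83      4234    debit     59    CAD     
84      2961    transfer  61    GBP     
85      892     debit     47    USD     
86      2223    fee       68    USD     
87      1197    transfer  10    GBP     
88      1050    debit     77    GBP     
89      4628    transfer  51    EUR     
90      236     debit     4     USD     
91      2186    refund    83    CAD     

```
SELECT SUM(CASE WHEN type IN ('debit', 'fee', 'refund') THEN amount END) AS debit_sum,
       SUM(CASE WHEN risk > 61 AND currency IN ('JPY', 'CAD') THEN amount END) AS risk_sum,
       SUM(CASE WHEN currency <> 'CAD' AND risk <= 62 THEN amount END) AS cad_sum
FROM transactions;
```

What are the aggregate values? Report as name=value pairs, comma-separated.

debit_sum=22170, risk_sum=6309, cad_sum=21263

[debit_sum: type IN ('debit', 'fee', 'refund')]
txn_id=80: ✓ → 3751
txn_id=81: ✓ → 3475
txn_id=82: ✓ → 4123
txn_id=83: ✓ → 4234
txn_id=84: ✗
txn_id=85: ✓ → 892
txn_id=86: ✓ → 2223
txn_id=87: ✗
txn_id=88: ✓ → 1050
txn_id=89: ✗
txn_id=90: ✓ → 236
txn_id=91: ✓ → 2186
debit_sum = 3751 + 3475 + 4123 + 4234 + 892 + 2223 + 1050 + 236 + 2186 = 22170
—
[risk_sum: risk > 61 AND currency IN ('JPY', 'CAD')]
txn_id=80: ✗
txn_id=81: ✗
txn_id=82: ✓ → 4123
txn_id=83: ✗
txn_id=84: ✗
txn_id=85: ✗
txn_id=86: ✗
txn_id=87: ✗
txn_id=88: ✗
txn_id=89: ✗
txn_id=90: ✗
txn_id=91: ✓ → 2186
risk_sum = 4123 + 2186 = 6309
—
[cad_sum: currency <> 'CAD' AND risk <= 62]
txn_id=80: ✓ → 3751
txn_id=81: ✓ → 3475
txn_id=82: ✓ → 4123
txn_id=83: ✗
txn_id=84: ✓ → 2961
txn_id=85: ✓ → 892
txn_id=86: ✗
txn_id=87: ✓ → 1197
txn_id=88: ✗
txn_id=89: ✓ → 4628
txn_id=90: ✓ → 236
txn_id=91: ✗
cad_sum = 3751 + 3475 + 4123 + 2961 + 892 + 1197 + 4628 + 236 = 21263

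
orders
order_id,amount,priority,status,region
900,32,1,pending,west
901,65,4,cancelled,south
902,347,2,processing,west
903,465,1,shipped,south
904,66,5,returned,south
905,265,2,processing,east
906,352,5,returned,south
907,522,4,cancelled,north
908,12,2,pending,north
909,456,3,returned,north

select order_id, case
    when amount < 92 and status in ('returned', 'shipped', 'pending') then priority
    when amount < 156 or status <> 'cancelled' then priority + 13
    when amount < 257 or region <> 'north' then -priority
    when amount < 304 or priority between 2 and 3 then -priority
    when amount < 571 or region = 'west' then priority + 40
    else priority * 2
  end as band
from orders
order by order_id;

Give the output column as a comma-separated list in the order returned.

1, 17, 15, 14, 5, 15, 18, 44, 2, 16

order_id=900: amount < 92 and status in ('returned', 'shipped', 'pending') → 1
order_id=901: amount < 156 or status <> 'cancelled' → 17
order_id=902: amount < 156 or status <> 'cancelled' → 15
order_id=903: amount < 156 or status <> 'cancelled' → 14
order_id=904: amount < 92 and status in ('returned', 'shipped', 'pending') → 5
order_id=905: amount < 156 or status <> 'cancelled' → 15
order_id=906: amount < 156 or status <> 'cancelled' → 18
order_id=907: amount < 571 or region = 'west' → 44
order_id=908: amount < 92 and status in ('returned', 'shipped', 'pending') → 2
order_id=909: amount < 156 or status <> 'cancelled' → 16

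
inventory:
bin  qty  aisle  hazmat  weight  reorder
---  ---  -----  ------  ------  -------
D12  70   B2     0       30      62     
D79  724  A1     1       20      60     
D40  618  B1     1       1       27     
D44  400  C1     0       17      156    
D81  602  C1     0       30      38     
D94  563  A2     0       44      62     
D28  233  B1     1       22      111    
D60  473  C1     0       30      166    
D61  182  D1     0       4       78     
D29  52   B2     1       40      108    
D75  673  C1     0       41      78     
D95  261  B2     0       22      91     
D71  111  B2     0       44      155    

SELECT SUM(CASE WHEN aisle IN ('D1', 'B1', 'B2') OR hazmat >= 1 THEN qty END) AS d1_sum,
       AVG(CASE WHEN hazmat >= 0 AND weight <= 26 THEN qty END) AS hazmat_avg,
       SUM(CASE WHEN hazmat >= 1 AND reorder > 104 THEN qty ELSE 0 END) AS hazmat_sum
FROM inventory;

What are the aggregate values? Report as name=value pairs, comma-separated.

d1_sum=2251, hazmat_avg=403, hazmat_sum=285

[d1_sum: aisle IN ('D1', 'B1', 'B2') OR hazmat >= 1]
bin=D12: ✓ → 70
bin=D79: ✓ → 724
bin=D40: ✓ → 618
bin=D44: ✗
bin=D81: ✗
bin=D94: ✗
bin=D28: ✓ → 233
bin=D60: ✗
bin=D61: ✓ → 182
bin=D29: ✓ → 52
bin=D75: ✗
bin=D95: ✓ → 261
bin=D71: ✓ → 111
d1_sum = 70 + 724 + 618 + 233 + 182 + 52 + 261 + 111 = 2251
—
[hazmat_avg: hazmat >= 0 AND weight <= 26]
bin=D12: ✗
bin=D79: ✓ → 724
bin=D40: ✓ → 618
bin=D44: ✓ → 400
bin=D81: ✗
bin=D94: ✗
bin=D28: ✓ → 233
bin=D60: ✗
bin=D61: ✓ → 182
bin=D29: ✗
bin=D75: ✗
bin=D95: ✓ → 261
bin=D71: ✗
hazmat_avg = (724 + 618 + 400 + 233 + 182 + 261) / 6 = 403
—
[hazmat_sum: hazmat >= 1 AND reorder > 104]
bin=D12: ✗
bin=D79: ✗
bin=D40: ✗
bin=D44: ✗
bin=D81: ✗
bin=D94: ✗
bin=D28: ✓ → 233
bin=D60: ✗
bin=D61: ✗
bin=D29: ✓ → 52
bin=D75: ✗
bin=D95: ✗
bin=D71: ✗
hazmat_sum = 233 + 52 = 285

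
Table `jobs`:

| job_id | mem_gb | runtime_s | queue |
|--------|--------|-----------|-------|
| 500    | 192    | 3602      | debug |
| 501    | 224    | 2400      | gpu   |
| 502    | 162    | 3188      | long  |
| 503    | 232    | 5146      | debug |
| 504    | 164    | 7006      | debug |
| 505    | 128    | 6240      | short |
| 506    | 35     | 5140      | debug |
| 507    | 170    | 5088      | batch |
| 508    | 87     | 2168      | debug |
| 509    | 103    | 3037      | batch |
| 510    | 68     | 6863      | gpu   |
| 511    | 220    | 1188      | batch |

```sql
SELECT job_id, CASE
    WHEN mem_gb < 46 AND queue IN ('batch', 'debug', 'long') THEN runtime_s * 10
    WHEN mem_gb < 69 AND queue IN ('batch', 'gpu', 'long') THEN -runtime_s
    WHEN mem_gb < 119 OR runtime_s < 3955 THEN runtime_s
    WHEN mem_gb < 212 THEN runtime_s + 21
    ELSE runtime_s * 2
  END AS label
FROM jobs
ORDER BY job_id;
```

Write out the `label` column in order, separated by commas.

3602, 2400, 3188, 10292, 7027, 6261, 51400, 5109, 2168, 3037, -6863, 1188

job_id=500: mem_gb < 119 OR runtime_s < 3955 → 3602
job_id=501: mem_gb < 119 OR runtime_s < 3955 → 2400
job_id=502: mem_gb < 119 OR runtime_s < 3955 → 3188
job_id=503: ELSE → 10292
job_id=504: mem_gb < 212 → 7027
job_id=505: mem_gb < 212 → 6261
job_id=506: mem_gb < 46 AND queue IN ('batch', 'debug', 'long') → 51400
job_id=507: mem_gb < 212 → 5109
job_id=508: mem_gb < 119 OR runtime_s < 3955 → 2168
job_id=509: mem_gb < 119 OR runtime_s < 3955 → 3037
job_id=510: mem_gb < 69 AND queue IN ('batch', 'gpu', 'long') → -6863
job_id=511: mem_gb < 119 OR runtime_s < 3955 → 1188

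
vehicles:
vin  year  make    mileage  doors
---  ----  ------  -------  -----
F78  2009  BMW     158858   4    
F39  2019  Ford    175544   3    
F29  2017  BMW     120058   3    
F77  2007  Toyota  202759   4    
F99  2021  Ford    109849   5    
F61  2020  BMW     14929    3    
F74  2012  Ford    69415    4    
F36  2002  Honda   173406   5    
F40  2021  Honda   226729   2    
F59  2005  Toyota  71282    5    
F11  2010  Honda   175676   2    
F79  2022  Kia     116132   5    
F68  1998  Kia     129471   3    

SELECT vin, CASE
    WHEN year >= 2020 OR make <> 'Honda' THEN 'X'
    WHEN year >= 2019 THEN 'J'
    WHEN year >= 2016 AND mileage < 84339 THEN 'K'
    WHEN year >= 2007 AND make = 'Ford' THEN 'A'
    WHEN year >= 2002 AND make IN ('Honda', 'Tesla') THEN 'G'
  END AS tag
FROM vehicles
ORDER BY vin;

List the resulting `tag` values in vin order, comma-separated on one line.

G, X, G, X, X, X, X, X, X, X, X, X, X

vin=F11: year >= 2002 AND make IN ('Honda', 'Tesla') → G
vin=F29: year >= 2020 OR make <> 'Honda' → X
vin=F36: year >= 2002 AND make IN ('Honda', 'Tesla') → G
vin=F39: year >= 2020 OR make <> 'Honda' → X
vin=F40: year >= 2020 OR make <> 'Honda' → X
vin=F59: year >= 2020 OR make <> 'Honda' → X
vin=F61: year >= 2020 OR make <> 'Honda' → X
vin=F68: year >= 2020 OR make <> 'Honda' → X
vin=F74: year >= 2020 OR make <> 'Honda' → X
vin=F77: year >= 2020 OR make <> 'Honda' → X
vin=F78: year >= 2020 OR make <> 'Honda' → X
vin=F79: year >= 2020 OR make <> 'Honda' → X
vin=F99: year >= 2020 OR make <> 'Honda' → X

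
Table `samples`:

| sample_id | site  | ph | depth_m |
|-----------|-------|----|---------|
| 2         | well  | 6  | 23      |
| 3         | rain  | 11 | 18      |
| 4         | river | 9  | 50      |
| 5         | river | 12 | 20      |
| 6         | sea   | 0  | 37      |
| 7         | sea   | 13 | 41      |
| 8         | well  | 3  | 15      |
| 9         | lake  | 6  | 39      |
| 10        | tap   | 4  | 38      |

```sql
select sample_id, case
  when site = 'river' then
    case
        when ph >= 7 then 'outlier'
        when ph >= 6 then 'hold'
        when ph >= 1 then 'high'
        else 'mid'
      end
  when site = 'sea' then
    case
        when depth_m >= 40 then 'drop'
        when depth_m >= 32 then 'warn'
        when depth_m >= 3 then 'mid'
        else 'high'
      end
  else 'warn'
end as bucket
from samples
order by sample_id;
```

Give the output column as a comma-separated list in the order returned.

sample_id=2: site='well' → outer ELSE → warn
sample_id=3: site='rain' → outer ELSE → warn
sample_id=4: site='river' → inner[ph >= 7] → outlier
sample_id=5: site='river' → inner[ph >= 7] → outlier
sample_id=6: site='sea' → inner[depth_m >= 32] → warn
sample_id=7: site='sea' → inner[depth_m >= 40] → drop
sample_id=8: site='well' → outer ELSE → warn
sample_id=9: site='lake' → outer ELSE → warn
sample_id=10: site='tap' → outer ELSE → warn

warn, warn, outlier, outlier, warn, drop, warn, warn, warn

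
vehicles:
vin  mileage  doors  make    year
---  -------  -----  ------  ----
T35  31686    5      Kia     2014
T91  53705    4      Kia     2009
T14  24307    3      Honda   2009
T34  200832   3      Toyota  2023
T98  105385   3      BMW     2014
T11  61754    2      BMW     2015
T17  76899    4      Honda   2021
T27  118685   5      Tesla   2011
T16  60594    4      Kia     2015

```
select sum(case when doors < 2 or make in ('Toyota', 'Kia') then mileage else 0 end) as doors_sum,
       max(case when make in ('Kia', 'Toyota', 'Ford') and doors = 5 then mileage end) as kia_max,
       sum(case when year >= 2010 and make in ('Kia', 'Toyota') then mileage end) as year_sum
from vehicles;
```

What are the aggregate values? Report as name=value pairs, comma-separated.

[doors_sum: doors < 2 or make in ('Toyota', 'Kia')]
vin=T35: ✓ → 31686
vin=T91: ✓ → 53705
vin=T14: ✗
vin=T34: ✓ → 200832
vin=T98: ✗
vin=T11: ✗
vin=T17: ✗
vin=T27: ✗
vin=T16: ✓ → 60594
doors_sum = 31686 + 53705 + 200832 + 60594 = 346817
—
[kia_max: make in ('Kia', 'Toyota', 'Ford') and doors = 5]
vin=T35: ✓ → 31686
vin=T91: ✗
vin=T14: ✗
vin=T34: ✗
vin=T98: ✗
vin=T11: ✗
vin=T17: ✗
vin=T27: ✗
vin=T16: ✗
kia_max = MAX(31686) = 31686
—
[year_sum: year >= 2010 and make in ('Kia', 'Toyota')]
vin=T35: ✓ → 31686
vin=T91: ✗
vin=T14: ✗
vin=T34: ✓ → 200832
vin=T98: ✗
vin=T11: ✗
vin=T17: ✗
vin=T27: ✗
vin=T16: ✓ → 60594
year_sum = 31686 + 200832 + 60594 = 293112

doors_sum=346817, kia_max=31686, year_sum=293112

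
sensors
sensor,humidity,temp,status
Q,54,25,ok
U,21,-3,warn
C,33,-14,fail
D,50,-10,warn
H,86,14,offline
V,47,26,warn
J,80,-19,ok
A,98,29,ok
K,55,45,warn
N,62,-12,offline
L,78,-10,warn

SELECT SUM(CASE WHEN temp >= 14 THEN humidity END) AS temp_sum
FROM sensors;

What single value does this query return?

340

sensor=Q: ✓ → 54
sensor=U: ✗
sensor=C: ✗
sensor=D: ✗
sensor=H: ✓ → 86
sensor=V: ✓ → 47
sensor=J: ✗
sensor=A: ✓ → 98
sensor=K: ✓ → 55
sensor=N: ✗
sensor=L: ✗
temp_sum = 54 + 86 + 47 + 98 + 55 = 340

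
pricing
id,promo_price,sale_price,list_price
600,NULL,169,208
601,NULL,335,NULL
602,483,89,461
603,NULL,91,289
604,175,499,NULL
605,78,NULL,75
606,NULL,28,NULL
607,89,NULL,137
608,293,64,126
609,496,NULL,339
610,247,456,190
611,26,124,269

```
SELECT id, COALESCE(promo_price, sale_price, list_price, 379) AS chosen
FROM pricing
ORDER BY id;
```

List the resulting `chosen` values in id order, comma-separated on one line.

id=600: promo_price=NULL, sale_price=169 → 169
id=601: promo_price=NULL, sale_price=335 → 335
id=602: promo_price=483 → 483
id=603: promo_price=NULL, sale_price=91 → 91
id=604: promo_price=175 → 175
id=605: promo_price=78 → 78
id=606: promo_price=NULL, sale_price=28 → 28
id=607: promo_price=89 → 89
id=608: promo_price=293 → 293
id=609: promo_price=496 → 496
id=610: promo_price=247 → 247
id=611: promo_price=26 → 26

169, 335, 483, 91, 175, 78, 28, 89, 293, 496, 247, 26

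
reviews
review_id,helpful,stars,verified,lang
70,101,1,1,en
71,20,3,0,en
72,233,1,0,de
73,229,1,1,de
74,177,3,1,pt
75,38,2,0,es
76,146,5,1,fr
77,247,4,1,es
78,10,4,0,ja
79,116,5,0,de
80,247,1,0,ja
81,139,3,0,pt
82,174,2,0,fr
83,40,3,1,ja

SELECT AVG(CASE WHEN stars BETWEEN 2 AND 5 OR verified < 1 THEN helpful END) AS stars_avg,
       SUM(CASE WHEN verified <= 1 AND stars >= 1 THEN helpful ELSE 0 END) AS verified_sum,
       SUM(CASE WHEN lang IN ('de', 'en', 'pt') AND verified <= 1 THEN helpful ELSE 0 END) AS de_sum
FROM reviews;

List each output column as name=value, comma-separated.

[stars_avg: stars BETWEEN 2 AND 5 OR verified < 1]
review_id=70: ✗
review_id=71: ✓ → 20
review_id=72: ✓ → 233
review_id=73: ✗
review_id=74: ✓ → 177
review_id=75: ✓ → 38
review_id=76: ✓ → 146
review_id=77: ✓ → 247
review_id=78: ✓ → 10
review_id=79: ✓ → 116
review_id=80: ✓ → 247
review_id=81: ✓ → 139
review_id=82: ✓ → 174
review_id=83: ✓ → 40
stars_avg = (20 + 233 + 177 + 38 + 146 + 247 + 10 + 116 + 247 + 139 + 174 + 40) / 12 = 132.25
—
[verified_sum: verified <= 1 AND stars >= 1]
review_id=70: ✓ → 101
review_id=71: ✓ → 20
review_id=72: ✓ → 233
review_id=73: ✓ → 229
review_id=74: ✓ → 177
review_id=75: ✓ → 38
review_id=76: ✓ → 146
review_id=77: ✓ → 247
review_id=78: ✓ → 10
review_id=79: ✓ → 116
review_id=80: ✓ → 247
review_id=81: ✓ → 139
review_id=82: ✓ → 174
review_id=83: ✓ → 40
verified_sum = 101 + 20 + 233 + 229 + 177 + 38 + 146 + 247 + 10 + 116 + 247 + 139 + 174 + 40 = 1917
—
[de_sum: lang IN ('de', 'en', 'pt') AND verified <= 1]
review_id=70: ✓ → 101
review_id=71: ✓ → 20
review_id=72: ✓ → 233
review_id=73: ✓ → 229
review_id=74: ✓ → 177
review_id=75: ✗
review_id=76: ✗
review_id=77: ✗
review_id=78: ✗
review_id=79: ✓ → 116
review_id=80: ✗
review_id=81: ✓ → 139
review_id=82: ✗
review_id=83: ✗
de_sum = 101 + 20 + 233 + 229 + 177 + 116 + 139 = 1015

stars_avg=132.25, verified_sum=1917, de_sum=1015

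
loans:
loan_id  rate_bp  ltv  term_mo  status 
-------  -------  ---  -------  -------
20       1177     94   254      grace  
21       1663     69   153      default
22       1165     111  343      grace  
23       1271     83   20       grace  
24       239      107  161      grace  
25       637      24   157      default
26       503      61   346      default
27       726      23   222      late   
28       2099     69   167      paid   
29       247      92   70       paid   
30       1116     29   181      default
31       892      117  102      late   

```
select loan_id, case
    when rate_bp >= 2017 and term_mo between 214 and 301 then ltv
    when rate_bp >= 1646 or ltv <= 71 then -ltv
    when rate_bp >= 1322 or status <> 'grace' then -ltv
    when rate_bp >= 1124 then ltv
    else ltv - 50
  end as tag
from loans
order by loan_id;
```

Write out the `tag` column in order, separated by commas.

94, -69, 111, 83, 57, -24, -61, -23, -69, -92, -29, -117

loan_id=20: rate_bp >= 1124 → 94
loan_id=21: rate_bp >= 1646 or ltv <= 71 → -69
loan_id=22: rate_bp >= 1124 → 111
loan_id=23: rate_bp >= 1124 → 83
loan_id=24: ELSE → 57
loan_id=25: rate_bp >= 1646 or ltv <= 71 → -24
loan_id=26: rate_bp >= 1646 or ltv <= 71 → -61
loan_id=27: rate_bp >= 1646 or ltv <= 71 → -23
loan_id=28: rate_bp >= 1646 or ltv <= 71 → -69
loan_id=29: rate_bp >= 1322 or status <> 'grace' → -92
loan_id=30: rate_bp >= 1646 or ltv <= 71 → -29
loan_id=31: rate_bp >= 1322 or status <> 'grace' → -117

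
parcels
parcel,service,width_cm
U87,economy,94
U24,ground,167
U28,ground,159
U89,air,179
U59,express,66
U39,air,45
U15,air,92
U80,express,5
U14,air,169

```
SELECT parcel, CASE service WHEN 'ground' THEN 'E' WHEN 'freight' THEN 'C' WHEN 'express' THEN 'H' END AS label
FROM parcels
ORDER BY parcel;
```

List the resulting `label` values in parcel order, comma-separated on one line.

NULL, NULL, E, E, NULL, H, H, NULL, NULL

parcel=U14: (no match → NULL) → NULL
parcel=U15: (no match → NULL) → NULL
parcel=U24: service='ground' → E
parcel=U28: service='ground' → E
parcel=U39: (no match → NULL) → NULL
parcel=U59: service='express' → H
parcel=U80: service='express' → H
parcel=U87: (no match → NULL) → NULL
parcel=U89: (no match → NULL) → NULL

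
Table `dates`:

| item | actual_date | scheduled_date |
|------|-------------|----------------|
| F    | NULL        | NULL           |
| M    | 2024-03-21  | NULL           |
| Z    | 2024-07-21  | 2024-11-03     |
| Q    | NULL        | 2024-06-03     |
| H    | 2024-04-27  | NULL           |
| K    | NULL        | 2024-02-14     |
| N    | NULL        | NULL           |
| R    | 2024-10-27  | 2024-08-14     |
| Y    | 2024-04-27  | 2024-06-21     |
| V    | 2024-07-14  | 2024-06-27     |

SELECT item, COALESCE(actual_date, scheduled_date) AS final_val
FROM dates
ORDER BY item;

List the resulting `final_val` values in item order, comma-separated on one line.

item=F: actual_date=NULL, scheduled_date=NULL (all NULL) → NULL
item=H: actual_date=2024-04-27 → 2024-04-27
item=K: actual_date=NULL, scheduled_date=2024-02-14 → 2024-02-14
item=M: actual_date=2024-03-21 → 2024-03-21
item=N: actual_date=NULL, scheduled_date=NULL (all NULL) → NULL
item=Q: actual_date=NULL, scheduled_date=2024-06-03 → 2024-06-03
item=R: actual_date=2024-10-27 → 2024-10-27
item=V: actual_date=2024-07-14 → 2024-07-14
item=Y: actual_date=2024-04-27 → 2024-04-27
item=Z: actual_date=2024-07-21 → 2024-07-21

NULL, 2024-04-27, 2024-02-14, 2024-03-21, NULL, 2024-06-03, 2024-10-27, 2024-07-14, 2024-04-27, 2024-07-21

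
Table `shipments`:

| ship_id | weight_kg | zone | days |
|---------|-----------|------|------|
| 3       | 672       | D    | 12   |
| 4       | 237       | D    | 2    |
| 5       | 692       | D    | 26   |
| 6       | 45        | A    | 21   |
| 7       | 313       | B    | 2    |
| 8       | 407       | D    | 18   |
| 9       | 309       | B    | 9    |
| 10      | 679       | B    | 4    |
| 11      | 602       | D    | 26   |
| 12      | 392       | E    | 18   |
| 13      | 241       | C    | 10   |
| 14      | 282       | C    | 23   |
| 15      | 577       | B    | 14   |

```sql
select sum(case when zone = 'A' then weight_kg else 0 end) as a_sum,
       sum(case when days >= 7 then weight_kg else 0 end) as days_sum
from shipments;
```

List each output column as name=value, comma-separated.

a_sum=45, days_sum=4219

[a_sum: zone = 'A']
ship_id=3: ✗
ship_id=4: ✗
ship_id=5: ✗
ship_id=6: ✓ → 45
ship_id=7: ✗
ship_id=8: ✗
ship_id=9: ✗
ship_id=10: ✗
ship_id=11: ✗
ship_id=12: ✗
ship_id=13: ✗
ship_id=14: ✗
ship_id=15: ✗
a_sum = 45
—
[days_sum: days >= 7]
ship_id=3: ✓ → 672
ship_id=4: ✗
ship_id=5: ✓ → 692
ship_id=6: ✓ → 45
ship_id=7: ✗
ship_id=8: ✓ → 407
ship_id=9: ✓ → 309
ship_id=10: ✗
ship_id=11: ✓ → 602
ship_id=12: ✓ → 392
ship_id=13: ✓ → 241
ship_id=14: ✓ → 282
ship_id=15: ✓ → 577
days_sum = 672 + 692 + 45 + 407 + 309 + 602 + 392 + 241 + 282 + 577 = 4219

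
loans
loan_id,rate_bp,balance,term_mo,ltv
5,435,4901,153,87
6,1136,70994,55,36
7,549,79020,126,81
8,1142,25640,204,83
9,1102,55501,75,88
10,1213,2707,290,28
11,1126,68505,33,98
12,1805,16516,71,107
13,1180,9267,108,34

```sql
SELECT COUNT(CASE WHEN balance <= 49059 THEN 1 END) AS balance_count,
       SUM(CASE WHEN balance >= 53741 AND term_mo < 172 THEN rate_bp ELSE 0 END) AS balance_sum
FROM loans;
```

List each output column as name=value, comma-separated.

[balance_count: balance <= 49059]
loan_id=5: ✓ → 1
loan_id=6: ✗
loan_id=7: ✗
loan_id=8: ✓ → 1
loan_id=9: ✗
loan_id=10: ✓ → 1
loan_id=11: ✗
loan_id=12: ✓ → 1
loan_id=13: ✓ → 1
balance_count = COUNT(1, 1, 1, 1, 1) = 5
—
[balance_sum: balance >= 53741 AND term_mo < 172]
loan_id=5: ✗
loan_id=6: ✓ → 1136
loan_id=7: ✓ → 549
loan_id=8: ✗
loan_id=9: ✓ → 1102
loan_id=10: ✗
loan_id=11: ✓ → 1126
loan_id=12: ✗
loan_id=13: ✗
balance_sum = 1136 + 549 + 1102 + 1126 = 3913

balance_count=5, balance_sum=3913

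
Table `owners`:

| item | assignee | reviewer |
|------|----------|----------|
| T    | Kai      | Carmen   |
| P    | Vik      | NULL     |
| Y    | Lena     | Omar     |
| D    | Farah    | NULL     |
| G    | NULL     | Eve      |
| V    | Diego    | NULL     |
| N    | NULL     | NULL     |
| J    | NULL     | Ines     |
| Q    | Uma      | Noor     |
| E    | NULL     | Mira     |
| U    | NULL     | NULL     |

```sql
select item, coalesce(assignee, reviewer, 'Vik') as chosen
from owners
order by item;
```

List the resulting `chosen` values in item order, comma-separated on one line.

item=D: assignee=Farah → Farah
item=E: assignee=NULL, reviewer=Mira → Mira
item=G: assignee=NULL, reviewer=Eve → Eve
item=J: assignee=NULL, reviewer=Ines → Ines
item=N: assignee=NULL, reviewer=NULL, → literal Vik → Vik
item=P: assignee=Vik → Vik
item=Q: assignee=Uma → Uma
item=T: assignee=Kai → Kai
item=U: assignee=NULL, reviewer=NULL, → literal Vik → Vik
item=V: assignee=Diego → Diego
item=Y: assignee=Lena → Lena

Farah, Mira, Eve, Ines, Vik, Vik, Uma, Kai, Vik, Diego, Lena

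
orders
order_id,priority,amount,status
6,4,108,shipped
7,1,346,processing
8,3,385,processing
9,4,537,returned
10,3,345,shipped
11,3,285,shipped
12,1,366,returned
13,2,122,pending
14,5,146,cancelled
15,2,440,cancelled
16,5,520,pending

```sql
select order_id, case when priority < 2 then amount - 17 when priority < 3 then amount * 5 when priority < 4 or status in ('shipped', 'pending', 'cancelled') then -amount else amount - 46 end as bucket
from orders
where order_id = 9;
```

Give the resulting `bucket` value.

491

order_id = 9: priority=4, amount=537, status=returned.
priority < 2 → false
priority < 3 → false
priority < 4 or status in ('shipped', 'pending', 'cancelled') → false
No prior WHEN matched → ELSE → 491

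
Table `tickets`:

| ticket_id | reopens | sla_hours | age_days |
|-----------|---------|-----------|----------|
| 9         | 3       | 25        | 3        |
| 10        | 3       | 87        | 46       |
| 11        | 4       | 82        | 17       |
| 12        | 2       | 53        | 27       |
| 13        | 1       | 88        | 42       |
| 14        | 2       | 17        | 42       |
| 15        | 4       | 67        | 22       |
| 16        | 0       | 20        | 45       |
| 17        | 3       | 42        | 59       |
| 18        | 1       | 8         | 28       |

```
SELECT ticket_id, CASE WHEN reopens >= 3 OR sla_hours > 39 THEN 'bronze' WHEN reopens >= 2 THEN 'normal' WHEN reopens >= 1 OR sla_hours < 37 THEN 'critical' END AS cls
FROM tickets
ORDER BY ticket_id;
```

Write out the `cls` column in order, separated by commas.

ticket_id=9: reopens >= 3 OR sla_hours > 39 → bronze
ticket_id=10: reopens >= 3 OR sla_hours > 39 → bronze
ticket_id=11: reopens >= 3 OR sla_hours > 39 → bronze
ticket_id=12: reopens >= 3 OR sla_hours > 39 → bronze
ticket_id=13: reopens >= 3 OR sla_hours > 39 → bronze
ticket_id=14: reopens >= 2 → normal
ticket_id=15: reopens >= 3 OR sla_hours > 39 → bronze
ticket_id=16: reopens >= 1 OR sla_hours < 37 → critical
ticket_id=17: reopens >= 3 OR sla_hours > 39 → bronze
ticket_id=18: reopens >= 1 OR sla_hours < 37 → critical

bronze, bronze, bronze, bronze, bronze, normal, bronze, critical, bronze, critical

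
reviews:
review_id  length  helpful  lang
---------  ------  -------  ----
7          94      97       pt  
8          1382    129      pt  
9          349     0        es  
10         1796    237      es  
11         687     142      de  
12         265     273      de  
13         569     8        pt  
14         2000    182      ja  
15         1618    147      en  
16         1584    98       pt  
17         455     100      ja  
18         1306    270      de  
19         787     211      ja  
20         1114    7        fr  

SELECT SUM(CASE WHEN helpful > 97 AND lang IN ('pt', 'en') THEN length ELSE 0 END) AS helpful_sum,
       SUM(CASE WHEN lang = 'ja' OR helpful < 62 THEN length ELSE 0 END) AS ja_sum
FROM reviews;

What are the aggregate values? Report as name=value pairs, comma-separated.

[helpful_sum: helpful > 97 AND lang IN ('pt', 'en')]
review_id=7: ✗
review_id=8: ✓ → 1382
review_id=9: ✗
review_id=10: ✗
review_id=11: ✗
review_id=12: ✗
review_id=13: ✗
review_id=14: ✗
review_id=15: ✓ → 1618
review_id=16: ✓ → 1584
review_id=17: ✗
review_id=18: ✗
review_id=19: ✗
review_id=20: ✗
helpful_sum = 1382 + 1618 + 1584 = 4584
—
[ja_sum: lang = 'ja' OR helpful < 62]
review_id=7: ✗
review_id=8: ✗
review_id=9: ✓ → 349
review_id=10: ✗
review_id=11: ✗
review_id=12: ✗
review_id=13: ✓ → 569
review_id=14: ✓ → 2000
review_id=15: ✗
review_id=16: ✗
review_id=17: ✓ → 455
review_id=18: ✗
review_id=19: ✓ → 787
review_id=20: ✓ → 1114
ja_sum = 349 + 569 + 2000 + 455 + 787 + 1114 = 5274

helpful_sum=4584, ja_sum=5274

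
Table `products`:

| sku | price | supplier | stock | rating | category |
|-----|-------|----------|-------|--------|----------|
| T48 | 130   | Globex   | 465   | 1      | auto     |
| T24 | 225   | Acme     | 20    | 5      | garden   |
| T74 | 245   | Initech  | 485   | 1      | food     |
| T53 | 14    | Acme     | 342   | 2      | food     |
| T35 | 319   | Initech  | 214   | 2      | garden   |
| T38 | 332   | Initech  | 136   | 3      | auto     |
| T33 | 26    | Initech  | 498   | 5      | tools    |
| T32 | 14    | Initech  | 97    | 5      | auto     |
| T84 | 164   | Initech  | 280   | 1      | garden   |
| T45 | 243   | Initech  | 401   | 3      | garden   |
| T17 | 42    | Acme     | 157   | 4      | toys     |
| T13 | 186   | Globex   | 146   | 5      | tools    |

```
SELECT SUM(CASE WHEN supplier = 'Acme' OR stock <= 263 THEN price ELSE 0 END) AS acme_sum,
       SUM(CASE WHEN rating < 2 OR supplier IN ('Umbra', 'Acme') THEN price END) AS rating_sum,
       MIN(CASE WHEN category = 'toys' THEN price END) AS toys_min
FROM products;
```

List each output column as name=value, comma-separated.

[acme_sum: supplier = 'Acme' OR stock <= 263]
sku=T48: ✗
sku=T24: ✓ → 225
sku=T74: ✗
sku=T53: ✓ → 14
sku=T35: ✓ → 319
sku=T38: ✓ → 332
sku=T33: ✗
sku=T32: ✓ → 14
sku=T84: ✗
sku=T45: ✗
sku=T17: ✓ → 42
sku=T13: ✓ → 186
acme_sum = 225 + 14 + 319 + 332 + 14 + 42 + 186 = 1132
—
[rating_sum: rating < 2 OR supplier IN ('Umbra', 'Acme')]
sku=T48: ✓ → 130
sku=T24: ✓ → 225
sku=T74: ✓ → 245
sku=T53: ✓ → 14
sku=T35: ✗
sku=T38: ✗
sku=T33: ✗
sku=T32: ✗
sku=T84: ✓ → 164
sku=T45: ✗
sku=T17: ✓ → 42
sku=T13: ✗
rating_sum = 130 + 225 + 245 + 14 + 164 + 42 = 820
—
[toys_min: category = 'toys']
sku=T48: ✗
sku=T24: ✗
sku=T74: ✗
sku=T53: ✗
sku=T35: ✗
sku=T38: ✗
sku=T33: ✗
sku=T32: ✗
sku=T84: ✗
sku=T45: ✗
sku=T17: ✓ → 42
sku=T13: ✗
toys_min = MIN(42) = 42

acme_sum=1132, rating_sum=820, toys_min=42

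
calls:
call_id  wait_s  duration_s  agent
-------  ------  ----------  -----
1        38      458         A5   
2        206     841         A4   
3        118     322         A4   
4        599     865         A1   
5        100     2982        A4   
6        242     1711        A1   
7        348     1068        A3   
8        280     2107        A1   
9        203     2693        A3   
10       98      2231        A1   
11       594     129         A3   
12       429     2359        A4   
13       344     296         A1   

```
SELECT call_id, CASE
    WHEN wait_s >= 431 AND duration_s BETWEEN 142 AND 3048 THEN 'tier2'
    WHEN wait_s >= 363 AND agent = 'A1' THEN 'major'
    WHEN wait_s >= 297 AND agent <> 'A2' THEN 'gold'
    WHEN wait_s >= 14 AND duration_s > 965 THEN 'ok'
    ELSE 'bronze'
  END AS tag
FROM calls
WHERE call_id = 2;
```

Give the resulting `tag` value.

bronze

call_id = 2: wait_s=206, duration_s=841, agent=A4.
wait_s >= 431 AND duration_s BETWEEN 142 AND 3048 → false
wait_s >= 363 AND agent = 'A1' → false
wait_s >= 297 AND agent <> 'A2' → false
wait_s >= 14 AND duration_s > 965 → false
No prior WHEN matched → ELSE → bronze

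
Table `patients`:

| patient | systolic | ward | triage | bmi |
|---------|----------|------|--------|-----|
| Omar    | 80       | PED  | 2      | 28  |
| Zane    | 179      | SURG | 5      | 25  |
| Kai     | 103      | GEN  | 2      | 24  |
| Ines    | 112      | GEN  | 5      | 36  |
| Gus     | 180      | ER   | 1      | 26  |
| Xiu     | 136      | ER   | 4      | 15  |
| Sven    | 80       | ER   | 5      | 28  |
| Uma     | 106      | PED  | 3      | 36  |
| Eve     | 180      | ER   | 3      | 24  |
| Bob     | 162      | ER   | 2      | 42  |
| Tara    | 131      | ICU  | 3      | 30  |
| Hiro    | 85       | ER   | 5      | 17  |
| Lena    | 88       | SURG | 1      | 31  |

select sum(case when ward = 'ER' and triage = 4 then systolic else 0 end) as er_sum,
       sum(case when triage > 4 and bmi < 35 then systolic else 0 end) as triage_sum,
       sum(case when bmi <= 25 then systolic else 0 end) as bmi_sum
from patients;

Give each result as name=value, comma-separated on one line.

er_sum=136, triage_sum=344, bmi_sum=683

[er_sum: ward = 'ER' and triage = 4]
patient=Omar: ✗
patient=Zane: ✗
patient=Kai: ✗
patient=Ines: ✗
patient=Gus: ✗
patient=Xiu: ✓ → 136
patient=Sven: ✗
patient=Uma: ✗
patient=Eve: ✗
patient=Bob: ✗
patient=Tara: ✗
patient=Hiro: ✗
patient=Lena: ✗
er_sum = 136
—
[triage_sum: triage > 4 and bmi < 35]
patient=Omar: ✗
patient=Zane: ✓ → 179
patient=Kai: ✗
patient=Ines: ✗
patient=Gus: ✗
patient=Xiu: ✗
patient=Sven: ✓ → 80
patient=Uma: ✗
patient=Eve: ✗
patient=Bob: ✗
patient=Tara: ✗
patient=Hiro: ✓ → 85
patient=Lena: ✗
triage_sum = 179 + 80 + 85 = 344
—
[bmi_sum: bmi <= 25]
patient=Omar: ✗
patient=Zane: ✓ → 179
patient=Kai: ✓ → 103
patient=Ines: ✗
patient=Gus: ✗
patient=Xiu: ✓ → 136
patient=Sven: ✗
patient=Uma: ✗
patient=Eve: ✓ → 180
patient=Bob: ✗
patient=Tara: ✗
patient=Hiro: ✓ → 85
patient=Lena: ✗
bmi_sum = 179 + 103 + 136 + 180 + 85 = 683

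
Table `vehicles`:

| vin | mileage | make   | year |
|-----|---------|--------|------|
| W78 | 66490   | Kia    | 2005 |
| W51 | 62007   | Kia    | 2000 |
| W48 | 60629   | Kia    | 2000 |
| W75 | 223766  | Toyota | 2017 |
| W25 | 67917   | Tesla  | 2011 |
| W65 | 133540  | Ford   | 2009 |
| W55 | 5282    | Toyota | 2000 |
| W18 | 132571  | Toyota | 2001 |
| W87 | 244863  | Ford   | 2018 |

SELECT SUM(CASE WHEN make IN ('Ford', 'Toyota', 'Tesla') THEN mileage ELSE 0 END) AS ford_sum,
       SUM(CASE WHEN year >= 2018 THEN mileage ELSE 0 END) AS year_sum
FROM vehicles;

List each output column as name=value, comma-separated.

ford_sum=807939, year_sum=244863

[ford_sum: make IN ('Ford', 'Toyota', 'Tesla')]
vin=W78: ✗
vin=W51: ✗
vin=W48: ✗
vin=W75: ✓ → 223766
vin=W25: ✓ → 67917
vin=W65: ✓ → 133540
vin=W55: ✓ → 5282
vin=W18: ✓ → 132571
vin=W87: ✓ → 244863
ford_sum = 223766 + 67917 + 133540 + 5282 + 132571 + 244863 = 807939
—
[year_sum: year >= 2018]
vin=W78: ✗
vin=W51: ✗
vin=W48: ✗
vin=W75: ✗
vin=W25: ✗
vin=W65: ✗
vin=W55: ✗
vin=W18: ✗
vin=W87: ✓ → 244863
year_sum = 244863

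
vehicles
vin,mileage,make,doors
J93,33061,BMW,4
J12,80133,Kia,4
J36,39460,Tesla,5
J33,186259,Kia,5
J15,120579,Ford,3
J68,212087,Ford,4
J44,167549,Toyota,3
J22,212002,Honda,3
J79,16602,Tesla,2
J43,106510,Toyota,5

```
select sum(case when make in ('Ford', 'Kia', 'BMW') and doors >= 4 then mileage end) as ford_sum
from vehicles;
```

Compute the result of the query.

511540

vin=J93: ✓ → 33061
vin=J12: ✓ → 80133
vin=J36: ✗
vin=J33: ✓ → 186259
vin=J15: ✗
vin=J68: ✓ → 212087
vin=J44: ✗
vin=J22: ✗
vin=J79: ✗
vin=J43: ✗
ford_sum = 33061 + 80133 + 186259 + 212087 = 511540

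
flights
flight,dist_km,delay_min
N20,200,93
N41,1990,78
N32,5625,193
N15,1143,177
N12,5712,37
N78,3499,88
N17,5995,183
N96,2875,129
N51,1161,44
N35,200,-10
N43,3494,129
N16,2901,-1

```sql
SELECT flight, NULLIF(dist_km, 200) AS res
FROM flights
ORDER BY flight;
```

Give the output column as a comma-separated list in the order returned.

5712, 1143, 2901, 5995, NULL, 5625, NULL, 1990, 3494, 1161, 3499, 2875

flight=N12: dist_km=5712 vs 200: differ → 5712
flight=N15: dist_km=1143 vs 200: differ → 1143
flight=N16: dist_km=2901 vs 200: differ → 2901
flight=N17: dist_km=5995 vs 200: differ → 5995
flight=N20: dist_km=200 vs 200: equal → NULL
flight=N32: dist_km=5625 vs 200: differ → 5625
flight=N35: dist_km=200 vs 200: equal → NULL
flight=N41: dist_km=1990 vs 200: differ → 1990
flight=N43: dist_km=3494 vs 200: differ → 3494
flight=N51: dist_km=1161 vs 200: differ → 1161
flight=N78: dist_km=3499 vs 200: differ → 3499
flight=N96: dist_km=2875 vs 200: differ → 2875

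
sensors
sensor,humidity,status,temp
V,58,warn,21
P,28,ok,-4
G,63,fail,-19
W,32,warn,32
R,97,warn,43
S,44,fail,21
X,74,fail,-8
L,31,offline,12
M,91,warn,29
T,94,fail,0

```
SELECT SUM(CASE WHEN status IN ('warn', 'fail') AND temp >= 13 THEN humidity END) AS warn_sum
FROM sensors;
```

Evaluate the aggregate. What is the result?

322

sensor=V: ✓ → 58
sensor=P: ✗
sensor=G: ✗
sensor=W: ✓ → 32
sensor=R: ✓ → 97
sensor=S: ✓ → 44
sensor=X: ✗
sensor=L: ✗
sensor=M: ✓ → 91
sensor=T: ✗
warn_sum = 58 + 32 + 97 + 44 + 91 = 322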